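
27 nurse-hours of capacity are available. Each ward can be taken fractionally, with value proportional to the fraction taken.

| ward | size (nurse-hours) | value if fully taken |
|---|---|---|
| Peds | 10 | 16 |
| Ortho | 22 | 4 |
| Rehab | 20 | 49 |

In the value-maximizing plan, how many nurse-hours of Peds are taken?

Best value per unit of size first: Rehab 49/20≈2.45, Peds 16/10≈1.6, Ortho 4/22≈0.182.
All 20 nurse-hours of Rehab fit (value 49) → 7 remain.
Only 7 nurse-hours remain; take 7/10 of Peds for value 16×7/10 = 11.2.

7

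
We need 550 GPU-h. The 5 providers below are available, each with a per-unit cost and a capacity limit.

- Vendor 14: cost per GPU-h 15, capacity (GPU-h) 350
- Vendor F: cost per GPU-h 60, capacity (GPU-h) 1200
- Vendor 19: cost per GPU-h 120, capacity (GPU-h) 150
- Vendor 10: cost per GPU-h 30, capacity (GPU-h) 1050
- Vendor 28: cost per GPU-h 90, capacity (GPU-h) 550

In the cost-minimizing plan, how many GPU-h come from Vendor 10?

Cheapest first:
Take 350 from Vendor 14 at 15 — need 200 more.
Vendor 10 (30): take the remaining 200 — done.
Vendor F, Vendor 28, Vendor 19: unused.

200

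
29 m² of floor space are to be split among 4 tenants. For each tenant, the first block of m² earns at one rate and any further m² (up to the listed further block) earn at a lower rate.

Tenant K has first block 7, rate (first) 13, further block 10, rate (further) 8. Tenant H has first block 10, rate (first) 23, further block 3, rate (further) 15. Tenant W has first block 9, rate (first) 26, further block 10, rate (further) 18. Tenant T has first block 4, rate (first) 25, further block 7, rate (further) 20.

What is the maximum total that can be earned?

Treat each block as its own option and order by rate: Tenant W/first 26 > Tenant T/first 25 > Tenant H/first 23 > Tenant T/second 20 > Tenant W/second 18 > Tenant H/second 15 > Tenant K/first 13 > Tenant K/second 8.
Tenant W first at 26: fill all 9 — 20 left.
Tenant T first at 25: fill all 4 — 16 left.
Fill Tenant H first block (10 at 23) — 6 left.
6 remain; put them into Tenant T second at 20.
Total = 26×9 + 25×4 + 23×10 + 20×6 = 684.

684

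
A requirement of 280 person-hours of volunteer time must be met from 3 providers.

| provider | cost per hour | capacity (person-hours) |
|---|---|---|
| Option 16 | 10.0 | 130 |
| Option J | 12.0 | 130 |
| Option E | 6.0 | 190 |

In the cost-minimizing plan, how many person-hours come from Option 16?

90

Cheapest first:
Option E (6.0): use full 190 ; 90 person-hours to go.
Take 90 from Option 16 at 10.0 to finish.
Option J: unused.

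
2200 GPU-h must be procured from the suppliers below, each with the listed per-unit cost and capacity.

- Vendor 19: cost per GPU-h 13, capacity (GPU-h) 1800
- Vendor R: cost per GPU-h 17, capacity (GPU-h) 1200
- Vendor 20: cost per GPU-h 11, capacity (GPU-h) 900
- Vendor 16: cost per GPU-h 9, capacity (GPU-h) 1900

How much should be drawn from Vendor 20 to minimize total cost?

300

Use suppliers in increasing cost order.
Vendor 16 (9): use full 1900 ; 300 GPU-h to go.
Vendor 20 (11): take the remaining 300 ; done.
Vendor 19, Vendor R: unused.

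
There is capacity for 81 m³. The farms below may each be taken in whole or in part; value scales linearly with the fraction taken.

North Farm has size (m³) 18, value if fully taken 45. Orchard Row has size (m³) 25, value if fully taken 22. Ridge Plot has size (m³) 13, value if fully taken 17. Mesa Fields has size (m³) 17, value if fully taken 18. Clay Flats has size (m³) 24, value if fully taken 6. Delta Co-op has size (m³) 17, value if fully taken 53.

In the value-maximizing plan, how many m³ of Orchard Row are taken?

Rank by value-to-size ratio: Delta Co-op 53/17≈3.12, North Farm 45/18≈2.5, Ridge Plot 17/13≈1.31, Mesa Fields 18/17≈1.06, Orchard Row 22/25≈0.88, Clay Flats 6/24≈0.25.
Take all of Delta Co-op (17 m³, value 53) ; 64 m³ left.
All 18 m³ of North Farm fit (value 45) ; 46 remain.
Take all of Ridge Plot (13 m³, value 17) ; 33 m³ left.
Take all of Mesa Fields (17 m³, value 18) ; 16 m³ left.
16 m³ left: a 16/25 share of Orchard Row gives 22×16/25 = 14.08.

16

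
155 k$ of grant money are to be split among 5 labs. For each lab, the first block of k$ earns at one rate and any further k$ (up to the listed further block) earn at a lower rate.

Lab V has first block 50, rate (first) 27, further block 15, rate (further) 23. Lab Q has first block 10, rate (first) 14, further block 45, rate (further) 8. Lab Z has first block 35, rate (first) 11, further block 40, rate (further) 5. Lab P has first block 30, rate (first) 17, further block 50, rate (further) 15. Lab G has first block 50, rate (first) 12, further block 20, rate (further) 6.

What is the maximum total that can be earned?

3095

Order all 10 blocks by rate: Lab V/tier1 27 > Lab V/tier2 23 > Lab P/tier1 17 > Lab P/tier2 15 > Lab Q/tier1 14 > Lab G/tier1 12 > Lab Z/tier1 11 > Lab Q/tier2 8 > Lab G/tier2 6 > Lab Z/tier2 5.
Lab V tier1 at 27: fill all 50 → 105 left.
Fill Lab V tier2 block (15 at 23) → 90 left.
Lab P/tier1 (17): +30 → 60 left.
Lab P/tier2 (15): +50 → 10 left.
Lab Q/tier1 (14): +10 → 0 left.
Total = 27×50 + 23×15 + 17×30 + 15×50 + 14×10 = 3095.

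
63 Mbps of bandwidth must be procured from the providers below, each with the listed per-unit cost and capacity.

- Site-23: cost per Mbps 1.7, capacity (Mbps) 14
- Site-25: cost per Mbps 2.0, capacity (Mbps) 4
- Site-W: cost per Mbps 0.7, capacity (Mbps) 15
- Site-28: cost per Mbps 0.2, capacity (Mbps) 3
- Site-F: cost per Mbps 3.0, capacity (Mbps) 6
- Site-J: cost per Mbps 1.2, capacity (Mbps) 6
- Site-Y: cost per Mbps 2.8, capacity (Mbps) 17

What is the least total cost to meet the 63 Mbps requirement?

109.7

Cheapest first:
Site-28 (0.2): use full 3 → 60 Mbps to go.
Take 15 from Site-W at 0.7 → need 45 more.
Take 6 from Site-J at 1.2 → need 39 more.
Site-23 at 1.7: take all 14 Mbps → 25 still needed.
Site-25 at 2.0: take all 4 Mbps → 21 still needed.
Site-Y at 2.8: take all 17 Mbps → 4 still needed.
Site-F at 3.0: take 4 of its 6 → requirement met.
Cost = 3×0.2 + 15×0.7 + 6×1.2 + 14×1.7 + 4×2.0 + 17×2.8 + 4×3.0 = 109.7.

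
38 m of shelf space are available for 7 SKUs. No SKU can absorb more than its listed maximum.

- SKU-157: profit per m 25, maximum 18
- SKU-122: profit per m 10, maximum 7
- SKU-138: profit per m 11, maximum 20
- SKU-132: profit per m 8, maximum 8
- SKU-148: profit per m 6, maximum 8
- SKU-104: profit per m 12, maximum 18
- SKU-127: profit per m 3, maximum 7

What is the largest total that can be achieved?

688

Highest profit per m first: SKU-157 25 > SKU-104 12 > SKU-138 11 > SKU-122 10 > SKU-132 8 > SKU-148 6 > SKU-127 3.
Give SKU-157 18 to hit its cap of 18 ; 20 left.
Give SKU-104 18 to hit its cap of 18 ; 2 left.
SKU-138 has room for 20 but only 2 remain, so it gets 2.
Total = 25×18 + 11×2 + 12×18 = 688.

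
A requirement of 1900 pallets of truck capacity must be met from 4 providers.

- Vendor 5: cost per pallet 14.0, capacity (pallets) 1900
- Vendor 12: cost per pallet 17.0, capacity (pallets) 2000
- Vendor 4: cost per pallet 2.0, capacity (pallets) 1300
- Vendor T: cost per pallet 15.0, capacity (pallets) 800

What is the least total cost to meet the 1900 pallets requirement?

11000

Use providers in increasing cost order.
Vendor 4 at 2.0: take all 1300 pallets — 600 still needed.
Take 600 from Vendor 5 at 14.0 to finish.
Vendor T, Vendor 12: unused.
Cost = 1300×2.0 + 600×14.0 = 11000.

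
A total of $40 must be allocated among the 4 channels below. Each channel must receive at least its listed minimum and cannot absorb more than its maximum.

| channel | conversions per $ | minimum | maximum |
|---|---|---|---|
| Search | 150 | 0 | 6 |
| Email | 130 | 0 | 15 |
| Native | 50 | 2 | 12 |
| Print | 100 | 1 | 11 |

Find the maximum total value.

4350

Meeting every minimum uses 0+0+2+1 = 3 $, leaving 37.
Order the channels by conversions per $: Search 150 > Email 130 > Print 100 > Native 50.
Give Search 6 more to hit its cap of 6 — 31 left.
Give Email 15 more to hit its cap of 15 — 16 left.
Print takes 10 more to reach its cap of 11 — 6 left.
Native has room for 10 more but only 6 remain, so it gets 8.
Total = 150×6 + 130×15 + 50×8 + 100×11 = 4350.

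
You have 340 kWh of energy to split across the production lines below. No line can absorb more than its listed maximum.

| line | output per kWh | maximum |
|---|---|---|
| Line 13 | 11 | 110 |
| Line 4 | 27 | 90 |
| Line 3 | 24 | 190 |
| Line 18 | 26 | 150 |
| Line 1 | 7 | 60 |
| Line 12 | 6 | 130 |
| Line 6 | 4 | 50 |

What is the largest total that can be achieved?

Highest output per kWh first: Line 4 27 > Line 18 26 > Line 3 24 > Line 13 11 > Line 1 7 > Line 12 6 > Line 6 4.
Line 4: +90 to 90 (cap) → 250 left.
Line 18: +150 to 150 (cap) → 100 left.
Only 100 left; Line 3 takes them to reach 100.
Total = 27×90 + 24×100 + 26×150 = 8730.

8730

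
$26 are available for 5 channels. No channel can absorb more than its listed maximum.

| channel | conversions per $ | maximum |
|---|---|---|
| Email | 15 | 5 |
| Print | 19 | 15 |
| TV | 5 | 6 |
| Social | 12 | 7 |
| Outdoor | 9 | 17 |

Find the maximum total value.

Highest conversions per $ first: Print 19 > Email 15 > Social 12 > Outdoor 9 > TV 5.
Give Print 15 to hit its cap of 15 → 11 left.
Email: +5 to 5 (cap) → 6 left.
Only 6 left; Social takes them to reach 6.
Total = 15×5 + 19×15 + 12×6 = 432.

432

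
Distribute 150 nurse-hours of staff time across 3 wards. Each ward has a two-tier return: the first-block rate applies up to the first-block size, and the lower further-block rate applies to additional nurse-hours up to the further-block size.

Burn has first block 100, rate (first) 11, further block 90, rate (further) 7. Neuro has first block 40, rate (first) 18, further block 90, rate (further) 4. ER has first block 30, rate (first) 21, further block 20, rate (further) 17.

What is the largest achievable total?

2350

Rank every tier by rate: ER/first 21 > Neuro/first 18 > ER/second 17 > Burn/first 11 > Burn/second 7 > Neuro/second 4.
ER first at 21: fill all 30 — 120 left.
Neuro first at 18: fill all 40 — 80 left.
ER/second (17): +20 — 60 left.
Burn first at 11: only 60 left, fill 60.
Total = 21×30 + 18×40 + 17×20 + 11×60 = 2350.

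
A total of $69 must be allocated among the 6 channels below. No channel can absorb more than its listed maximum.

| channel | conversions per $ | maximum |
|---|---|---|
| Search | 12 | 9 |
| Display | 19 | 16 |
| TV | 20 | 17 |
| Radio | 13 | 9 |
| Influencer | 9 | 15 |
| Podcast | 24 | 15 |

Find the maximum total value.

1256

Rank by conversions per $: Podcast 24 > TV 20 > Display 19 > Radio 13 > Search 12 > Influencer 9.
Give Podcast 15 to hit its cap of 15 → 54 left.
TV: +17 to 17 (cap) → 37 left.
Display takes 16 to reach its cap of 16 → 21 left.
Give Radio 9 to hit its cap of 9 → 12 left.
Search takes 9 to reach its cap of 9 → 3 left.
Only 3 left; Influencer takes them to reach 3.
Total = 12×9 + 19×16 + 20×17 + 13×9 + 9×3 + 24×15 = 1256.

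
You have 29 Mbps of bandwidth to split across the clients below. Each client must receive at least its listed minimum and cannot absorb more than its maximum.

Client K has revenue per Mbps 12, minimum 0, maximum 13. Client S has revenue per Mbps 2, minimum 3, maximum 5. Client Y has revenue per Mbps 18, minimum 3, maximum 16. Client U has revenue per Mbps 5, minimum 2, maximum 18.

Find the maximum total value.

Meeting every minimum uses 0+3+3+2 = 8 Mbps, leaving 21.
Order the clients by revenue per Mbps: Client Y 18 > Client K 12 > Client U 5 > Client S 2.
Client Y takes 13 more to reach its cap of 16 — 8 left.
Client K: +8 (room for 13) → 8. Pool exhausted.
Total = 12×8 + 2×3 + 18×16 + 5×2 = 400.

400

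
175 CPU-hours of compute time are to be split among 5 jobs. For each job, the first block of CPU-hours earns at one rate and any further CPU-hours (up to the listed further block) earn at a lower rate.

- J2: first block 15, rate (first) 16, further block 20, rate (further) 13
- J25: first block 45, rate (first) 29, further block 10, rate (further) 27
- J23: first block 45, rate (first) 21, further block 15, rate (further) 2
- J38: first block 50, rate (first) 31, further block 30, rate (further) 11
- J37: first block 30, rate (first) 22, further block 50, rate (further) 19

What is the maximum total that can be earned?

Treat each block as its own option and order by rate: J38/first 31 > J25/first 29 > J25/second 27 > J37/first 22 > J23/first 21 > J37/second 19 > J2/first 16 > J2/second 13 > J38/second 11 > J23/second 2.
J38/first (31): +50 — 125 left.
Fill J25 first block (45 at 29) — 80 left.
J25/second (27): +10 — 70 left.
J37 first at 22: fill all 30 — 40 left.
J23/first: +40 of 45 at 21; pool empty.
Total = 31×50 + 29×45 + 27×10 + 22×30 + 21×40 = 4625.

4625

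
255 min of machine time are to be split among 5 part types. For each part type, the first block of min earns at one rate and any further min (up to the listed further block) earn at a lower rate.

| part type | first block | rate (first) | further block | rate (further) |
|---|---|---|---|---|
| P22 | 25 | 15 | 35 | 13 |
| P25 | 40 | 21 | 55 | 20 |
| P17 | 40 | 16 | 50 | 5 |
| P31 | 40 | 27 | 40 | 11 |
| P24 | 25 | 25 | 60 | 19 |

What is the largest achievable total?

5345

Rank every tier by rate: P31/tier1 27 > P24/tier1 25 > P25/tier1 21 > P25/tier2 20 > P24/tier2 19 > P17/tier1 16 > P22/tier1 15 > P22/tier2 13 > P31/tier2 11 > P17/tier2 5.
Fill P31 tier1 block (40 at 27) ; 215 left.
P24/tier1 (25): +25 ; 190 left.
P25 tier1 at 21: fill all 40 ; 150 left.
P25 tier2 at 20: fill all 55 ; 95 left.
P24/tier2 (19): +60 ; 35 left.
35 remain; put them into P17 tier1 at 16.
Total = 27×40 + 25×25 + 21×40 + 20×55 + 19×60 + 16×35 = 5345.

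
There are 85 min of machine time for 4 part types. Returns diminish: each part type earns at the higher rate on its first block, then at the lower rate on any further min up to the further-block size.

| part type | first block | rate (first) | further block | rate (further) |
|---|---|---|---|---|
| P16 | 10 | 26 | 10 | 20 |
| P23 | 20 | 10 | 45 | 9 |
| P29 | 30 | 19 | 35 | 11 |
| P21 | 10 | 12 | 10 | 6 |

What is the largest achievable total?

Treat each block as its own option and order by rate: P16/T1 26 > P16/T2 20 > P29/T1 19 > P21/T1 12 > P29/T2 11 > P23/T1 10 > P23/T2 9 > P21/T2 6.
P16 T1 at 26: fill all 10 — 75 left.
Fill P16 T2 block (10 at 20) — 65 left.
Fill P29 T1 block (30 at 19) — 35 left.
Fill P21 T1 block (10 at 12) — 25 left.
P29/T2: +25 of 35 at 11; pool empty.
Total = 26×10 + 20×10 + 19×30 + 12×10 + 11×25 = 1425.

1425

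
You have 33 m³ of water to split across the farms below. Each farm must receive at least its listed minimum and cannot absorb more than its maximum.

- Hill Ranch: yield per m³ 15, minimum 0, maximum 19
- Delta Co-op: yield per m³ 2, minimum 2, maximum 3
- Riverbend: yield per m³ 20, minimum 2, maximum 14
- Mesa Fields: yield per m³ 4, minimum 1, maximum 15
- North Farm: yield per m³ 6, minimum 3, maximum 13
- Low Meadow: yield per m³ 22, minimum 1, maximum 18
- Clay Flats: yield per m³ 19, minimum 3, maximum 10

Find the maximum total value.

Meeting every minimum uses 0+2+2+1+3+1+3 = 12 m³, leaving 21.
Rank by yield per m³: Low Meadow 22 > Riverbend 20 > Clay Flats 19 > Hill Ranch 15 > North Farm 6 > Mesa Fields 4 > Delta Co-op 2.
Low Meadow: +17 to 18 (cap) ; 4 left.
Riverbend: +4 (room for 12) → 6. Pool exhausted.
Total = 2×2 + 20×6 + 4×1 + 6×3 + 22×18 + 19×3 = 599.

599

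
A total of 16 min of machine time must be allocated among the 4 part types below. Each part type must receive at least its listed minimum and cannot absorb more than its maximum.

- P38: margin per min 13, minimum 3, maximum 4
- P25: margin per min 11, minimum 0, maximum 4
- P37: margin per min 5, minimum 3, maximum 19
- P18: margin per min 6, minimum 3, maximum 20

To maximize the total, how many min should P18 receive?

Meeting every minimum uses 3+0+3+3 = 9 min, leaving 7.
Order the part types by margin per min: P38 13 > P25 11 > P18 6 > P37 5.
P38: +1 to 4 (cap) — 6 left.
Give P25 4 more to hit its cap of 4 — 2 left.
P18: +2 (room for 17) → 5. Pool exhausted.

5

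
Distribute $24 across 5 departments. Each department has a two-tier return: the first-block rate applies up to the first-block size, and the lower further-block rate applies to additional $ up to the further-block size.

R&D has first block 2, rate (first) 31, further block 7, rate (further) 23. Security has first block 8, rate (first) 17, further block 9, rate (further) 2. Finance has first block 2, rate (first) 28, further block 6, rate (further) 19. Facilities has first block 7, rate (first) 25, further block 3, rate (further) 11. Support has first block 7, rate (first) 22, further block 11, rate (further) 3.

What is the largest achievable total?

Order all 10 blocks by rate: R&D/T1 31 > Finance/T1 28 > Facilities/T1 25 > R&D/T2 23 > Support/T1 22 > Finance/T2 19 > Security/T1 17 > Facilities/T2 11 > Support/T2 3 > Security/T2 2.
R&D/T1 (31): +2 → 22 left.
Finance T1 at 28: fill all 2 → 20 left.
Facilities/T1 (25): +7 → 13 left.
R&D/T2 (23): +7 → 6 left.
Support T1 at 22: only 6 left, fill 6.
Total = 31×2 + 28×2 + 25×7 + 23×7 + 22×6 = 586.

586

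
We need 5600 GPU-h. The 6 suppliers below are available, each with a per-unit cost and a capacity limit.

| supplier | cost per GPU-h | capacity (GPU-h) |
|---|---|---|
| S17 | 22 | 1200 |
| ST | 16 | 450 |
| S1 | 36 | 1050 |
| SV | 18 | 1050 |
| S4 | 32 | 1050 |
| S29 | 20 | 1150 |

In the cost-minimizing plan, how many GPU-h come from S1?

Fill from the cheapest supplier first.
Take 450 from ST at 16 — need 5150 more.
Take 1050 from SV at 18 — need 4100 more.
Take 1150 from S29 at 20 — need 2950 more.
S17 (22): use full 1200 — 1750 GPU-h to go.
Take 1050 from S4 at 32 — need 700 more.
S1 at 36: take 700 of its 1050 — requirement met.

700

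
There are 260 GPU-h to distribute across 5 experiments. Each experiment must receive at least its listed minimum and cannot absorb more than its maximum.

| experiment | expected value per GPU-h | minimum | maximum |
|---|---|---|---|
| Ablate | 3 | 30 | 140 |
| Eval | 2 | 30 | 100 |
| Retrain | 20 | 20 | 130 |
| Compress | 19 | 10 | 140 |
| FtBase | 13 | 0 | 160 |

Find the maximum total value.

Meeting every minimum uses 30+30+20+10+0 = 90 GPU-h, leaving 170.
Highest expected value per GPU-h first: Retrain 20 > Compress 19 > FtBase 13 > Ablate 3 > Eval 2.
Retrain takes 110 more to reach its cap of 130 — 60 left.
Only 60 left; Compress takes them to reach 70.
Total = 3×30 + 2×30 + 20×130 + 19×70 = 4080.

4080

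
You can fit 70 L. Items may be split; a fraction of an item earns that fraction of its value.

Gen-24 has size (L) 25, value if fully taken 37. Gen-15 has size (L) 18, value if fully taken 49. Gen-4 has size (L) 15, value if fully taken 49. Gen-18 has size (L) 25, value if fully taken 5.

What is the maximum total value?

137.4

Sort by value density: Gen-4 49/15≈3.27, Gen-15 49/18≈2.72, Gen-24 37/25≈1.48, Gen-18 5/25≈0.2.
All 15 L of Gen-4 fit (value 49) ; 55 remain.
All 18 L of Gen-15 fit (value 49) ; 37 remain.
Gen-24: take in full, 25 L for value 37 ; 12 left.
Only 12 L remain; take 12/25 of Gen-18 for value 5×12/25 = 2.4.
Total value = 137.4.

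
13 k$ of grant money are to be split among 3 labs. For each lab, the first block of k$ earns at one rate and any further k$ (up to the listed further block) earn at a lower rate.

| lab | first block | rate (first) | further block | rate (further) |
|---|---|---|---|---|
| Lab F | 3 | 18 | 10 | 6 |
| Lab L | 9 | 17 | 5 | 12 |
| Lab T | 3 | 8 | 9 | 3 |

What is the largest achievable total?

219

Treat each block as its own option and order by rate: Lab F/tier1 18 > Lab L/tier1 17 > Lab L/tier2 12 > Lab T/tier1 8 > Lab F/tier2 6 > Lab T/tier2 3.
Lab F/tier1 (18): +3 ; 10 left.
Fill Lab L tier1 block (9 at 17) ; 1 left.
Lab L/tier2: +1 of 5 at 12; pool empty.
Total = 18×3 + 17×9 + 12×1 = 219.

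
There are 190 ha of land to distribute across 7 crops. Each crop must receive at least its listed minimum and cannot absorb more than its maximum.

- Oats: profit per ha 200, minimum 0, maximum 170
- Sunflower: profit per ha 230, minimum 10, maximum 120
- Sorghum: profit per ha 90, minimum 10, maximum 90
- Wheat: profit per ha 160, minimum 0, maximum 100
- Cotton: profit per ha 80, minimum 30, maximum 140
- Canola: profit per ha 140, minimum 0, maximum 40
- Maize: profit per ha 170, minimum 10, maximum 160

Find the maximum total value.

36600

Meeting every minimum uses 0+10+10+0+30+0+10 = 60 ha, leaving 130.
Rank by profit per ha: Sunflower 230 > Oats 200 > Maize 170 > Wheat 160 > Canola 140 > Sorghum 90 > Cotton 80.
Sunflower takes 110 more to reach its cap of 120 → 20 left.
Only 20 left; Oats takes them to reach 20.
Total = 200×20 + 230×120 + 90×10 + 80×30 + 170×10 = 36600.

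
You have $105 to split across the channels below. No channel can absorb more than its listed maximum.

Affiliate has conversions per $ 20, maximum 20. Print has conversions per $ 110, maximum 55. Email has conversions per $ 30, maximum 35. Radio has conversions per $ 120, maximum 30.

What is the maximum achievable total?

Order the channels by conversions per $: Radio 120 > Print 110 > Email 30 > Affiliate 20.
Radio takes 30 to reach its cap of 30 — 75 left.
Print takes 55 to reach its cap of 55 — 20 left.
Email has room for 35 but only 20 remain, so it gets 20.
Total = 110×55 + 30×20 + 120×30 = 10250.

10250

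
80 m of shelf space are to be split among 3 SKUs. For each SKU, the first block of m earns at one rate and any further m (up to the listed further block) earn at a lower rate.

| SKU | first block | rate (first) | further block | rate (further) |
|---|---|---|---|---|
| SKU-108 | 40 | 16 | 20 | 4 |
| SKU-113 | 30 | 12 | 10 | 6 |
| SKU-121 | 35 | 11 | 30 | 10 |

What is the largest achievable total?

1110

Order all 6 blocks by rate: SKU-108/first 16 > SKU-113/first 12 > SKU-121/first 11 > SKU-121/second 10 > SKU-113/second 6 > SKU-108/second 4.
Fill SKU-108 first block (40 at 16) — 40 left.
Fill SKU-113 first block (30 at 12) — 10 left.
SKU-121 first at 11: only 10 left, fill 10.
Total = 16×40 + 12×30 + 11×10 = 1110.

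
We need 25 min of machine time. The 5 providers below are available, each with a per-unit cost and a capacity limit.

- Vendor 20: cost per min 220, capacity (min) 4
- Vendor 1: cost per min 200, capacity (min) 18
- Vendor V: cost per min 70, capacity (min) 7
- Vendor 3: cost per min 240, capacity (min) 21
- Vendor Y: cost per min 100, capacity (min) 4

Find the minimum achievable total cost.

3690

Fill from the cheapest provider first.
Vendor V at 70: take all 7 min ; 18 still needed.
Vendor Y (100): use full 4 ; 14 min to go.
Vendor 1 (200): take the remaining 14 ; done.
Vendor 20, Vendor 3: unused.
Cost = 7×70 + 4×100 + 14×200 = 3690.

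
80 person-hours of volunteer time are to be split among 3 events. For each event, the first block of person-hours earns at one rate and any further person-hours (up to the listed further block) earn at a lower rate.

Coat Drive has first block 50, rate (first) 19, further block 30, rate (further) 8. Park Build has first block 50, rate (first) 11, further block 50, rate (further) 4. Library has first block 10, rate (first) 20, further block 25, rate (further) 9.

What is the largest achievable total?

1370

Order all 6 blocks by rate: Library/first 20 > Coat Drive/first 19 > Park Build/first 11 > Library/second 9 > Coat Drive/second 8 > Park Build/second 4.
Library/first (20): +10 → 70 left.
Coat Drive first at 19: fill all 50 → 20 left.
Park Build first at 11: only 20 left, fill 20.
Total = 20×10 + 19×50 + 11×20 = 1370.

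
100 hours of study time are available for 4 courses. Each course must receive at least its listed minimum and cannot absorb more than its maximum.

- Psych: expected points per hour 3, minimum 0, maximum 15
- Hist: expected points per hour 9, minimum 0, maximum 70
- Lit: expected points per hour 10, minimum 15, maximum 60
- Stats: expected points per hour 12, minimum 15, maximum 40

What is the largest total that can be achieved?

1080

Meeting every minimum uses 0+0+15+15 = 30 hours, leaving 70.
Order the courses by expected points per hour: Stats 12 > Lit 10 > Hist 9 > Psych 3.
Give Stats 25 more to hit its cap of 40 — 45 left.
Lit: +45 to 60 (cap) — 0 left.
Total = 10×60 + 12×40 = 1080.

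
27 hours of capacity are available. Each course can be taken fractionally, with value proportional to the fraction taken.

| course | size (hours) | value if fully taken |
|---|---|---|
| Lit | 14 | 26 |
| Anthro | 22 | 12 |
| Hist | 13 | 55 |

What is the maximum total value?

Best value per unit of size first: Hist 55/13≈4.23, Lit 26/14≈1.86, Anthro 12/22≈0.545.
Take all of Hist (13 hours, value 55) — 14 hours left.
Take all of Lit (14 hours, value 26) — 0 hours left.
Total value = 81.

81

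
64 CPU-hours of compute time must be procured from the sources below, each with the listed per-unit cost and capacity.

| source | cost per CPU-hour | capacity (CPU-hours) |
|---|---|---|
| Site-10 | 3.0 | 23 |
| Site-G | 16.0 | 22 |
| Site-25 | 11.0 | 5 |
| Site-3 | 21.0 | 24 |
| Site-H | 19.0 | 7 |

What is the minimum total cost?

756

Use sources in increasing cost order.
Site-10 (3.0): use full 23 → 41 CPU-hours to go.
Site-25 at 11.0: take all 5 CPU-hours → 36 still needed.
Site-G at 16.0: take all 22 CPU-hours → 14 still needed.
Site-H (19.0): use full 7 → 7 CPU-hours to go.
Take 7 from Site-3 at 21.0 to finish.
Cost = 23×3.0 + 5×11.0 + 22×16.0 + 7×19.0 + 7×21.0 = 756.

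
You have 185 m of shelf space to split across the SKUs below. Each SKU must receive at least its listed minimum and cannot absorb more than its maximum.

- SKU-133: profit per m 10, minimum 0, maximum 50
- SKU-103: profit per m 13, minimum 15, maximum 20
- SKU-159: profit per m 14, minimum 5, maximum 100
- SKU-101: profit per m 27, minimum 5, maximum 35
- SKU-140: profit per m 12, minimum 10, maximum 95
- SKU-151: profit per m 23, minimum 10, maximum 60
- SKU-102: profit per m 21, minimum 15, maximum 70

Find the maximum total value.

3970

Meeting every minimum uses 0+15+5+5+10+10+15 = 60 m, leaving 125.
Rank by profit per m: SKU-101 27 > SKU-151 23 > SKU-102 21 > SKU-159 14 > SKU-103 13 > SKU-140 12 > SKU-133 10.
SKU-101: +30 to 35 (cap) → 95 left.
SKU-151 takes 50 more to reach its cap of 60 → 45 left.
SKU-102: +45 (room for 55) → 60. Pool exhausted.
Total = 13×15 + 14×5 + 27×35 + 12×10 + 23×60 + 21×60 = 3970.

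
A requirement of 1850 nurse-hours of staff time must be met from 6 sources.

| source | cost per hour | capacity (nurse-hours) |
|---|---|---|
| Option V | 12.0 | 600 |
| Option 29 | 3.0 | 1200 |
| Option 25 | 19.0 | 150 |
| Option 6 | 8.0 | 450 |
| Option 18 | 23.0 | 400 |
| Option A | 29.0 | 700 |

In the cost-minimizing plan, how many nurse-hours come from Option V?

200

Use sources in increasing cost order.
Option 29 (3.0): use full 1200 → 650 nurse-hours to go.
Take 450 from Option 6 at 8.0 → need 200 more.
Option V at 12.0: take 200 of its 600 → requirement met.
Option 25, Option 18, Option A: unused.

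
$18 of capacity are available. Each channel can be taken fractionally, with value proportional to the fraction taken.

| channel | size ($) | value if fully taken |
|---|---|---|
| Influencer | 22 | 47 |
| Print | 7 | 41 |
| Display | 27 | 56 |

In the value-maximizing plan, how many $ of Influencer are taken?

Best value per unit of size first: Print 41/7≈5.86, Influencer 47/22≈2.14, Display 56/27≈2.07.
Take all of Print (7 $, value 41) → 11 $ left.
Only 11 $ remain; take 11/22 of Influencer for value 47×11/22 = 23.5.

11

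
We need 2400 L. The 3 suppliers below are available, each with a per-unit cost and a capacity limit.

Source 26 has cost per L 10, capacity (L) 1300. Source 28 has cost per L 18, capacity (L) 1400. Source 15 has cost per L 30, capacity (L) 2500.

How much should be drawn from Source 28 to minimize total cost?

Use suppliers in increasing cost order.
Take 1300 from Source 26 at 10 — need 1100 more.
Source 28 (18): take the remaining 1100 — done.
Source 15: unused.

1100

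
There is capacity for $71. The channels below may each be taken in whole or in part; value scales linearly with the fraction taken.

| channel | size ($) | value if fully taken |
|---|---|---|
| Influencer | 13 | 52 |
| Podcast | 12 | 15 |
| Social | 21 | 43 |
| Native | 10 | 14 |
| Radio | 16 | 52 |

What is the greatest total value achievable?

174.75

Sort by value density: Influencer 52/13≈4, Radio 52/16≈3.25, Social 43/21≈2.05, Native 14/10≈1.4, Podcast 15/12≈1.25.
Take all of Influencer (13 $, value 52) → 58 $ left.
Radio: take in full, 16 $ for value 52 → 42 left.
All 21 $ of Social fit (value 43) → 21 remain.
Native: take in full, 10 $ for value 14 → 11 left.
Only 11 $ remain; take 11/12 of Podcast for value 15×11/12 = 13.75.
Total value = 174.75.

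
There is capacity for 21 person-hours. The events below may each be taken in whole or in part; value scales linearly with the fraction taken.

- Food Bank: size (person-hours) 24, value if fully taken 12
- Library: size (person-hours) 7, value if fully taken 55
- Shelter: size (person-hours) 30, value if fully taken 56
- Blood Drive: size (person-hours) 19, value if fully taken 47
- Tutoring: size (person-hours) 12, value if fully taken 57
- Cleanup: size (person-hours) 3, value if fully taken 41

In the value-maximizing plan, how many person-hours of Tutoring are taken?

11

Best value per unit of size first: Cleanup 41/3≈13.7, Library 55/7≈7.86, Tutoring 57/12≈4.75, Blood Drive 47/19≈2.47, Shelter 56/30≈1.87, Food Bank 12/24≈0.5.
Cleanup: take in full, 3 person-hours for value 41 ; 18 left.
Take all of Library (7 person-hours, value 55) ; 11 person-hours left.
11 person-hours left: a 11/12 share of Tutoring gives 57×11/12 = 52.25.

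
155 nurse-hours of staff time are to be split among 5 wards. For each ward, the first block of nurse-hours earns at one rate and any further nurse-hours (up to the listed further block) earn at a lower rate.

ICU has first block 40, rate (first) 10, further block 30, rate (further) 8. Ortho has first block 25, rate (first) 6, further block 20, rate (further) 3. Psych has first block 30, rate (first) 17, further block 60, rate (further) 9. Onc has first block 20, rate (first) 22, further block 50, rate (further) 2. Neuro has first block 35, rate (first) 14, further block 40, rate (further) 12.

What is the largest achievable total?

Treat each block as its own option and order by rate: Onc/tier1 22 > Psych/tier1 17 > Neuro/tier1 14 > Neuro/tier2 12 > ICU/tier1 10 > Psych/tier2 9 > ICU/tier2 8 > Ortho/tier1 6 > Ortho/tier2 3 > Onc/tier2 2.
Fill Onc tier1 block (20 at 22) — 135 left.
Psych tier1 at 17: fill all 30 — 105 left.
Neuro/tier1 (14): +35 — 70 left.
Fill Neuro tier2 block (40 at 12) — 30 left.
ICU/tier1: +30 of 40 at 10; pool empty.
Total = 22×20 + 17×30 + 14×35 + 12×40 + 10×30 = 2220.

2220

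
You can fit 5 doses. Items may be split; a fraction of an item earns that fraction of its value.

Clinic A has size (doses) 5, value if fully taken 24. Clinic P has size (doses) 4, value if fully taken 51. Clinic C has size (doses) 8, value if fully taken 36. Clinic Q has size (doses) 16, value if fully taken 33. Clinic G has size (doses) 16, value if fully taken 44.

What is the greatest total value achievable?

55.8

Best value per unit of size first: Clinic P 51/4≈12.8, Clinic A 24/5≈4.8, Clinic C 36/8≈4.5, Clinic G 44/16≈2.75, Clinic Q 33/16≈2.06.
All 4 doses of Clinic P fit (value 51) ; 1 remain.
1 doses left: a 1/5 share of Clinic A gives 24×1/5 = 4.8.
Total value = 55.8.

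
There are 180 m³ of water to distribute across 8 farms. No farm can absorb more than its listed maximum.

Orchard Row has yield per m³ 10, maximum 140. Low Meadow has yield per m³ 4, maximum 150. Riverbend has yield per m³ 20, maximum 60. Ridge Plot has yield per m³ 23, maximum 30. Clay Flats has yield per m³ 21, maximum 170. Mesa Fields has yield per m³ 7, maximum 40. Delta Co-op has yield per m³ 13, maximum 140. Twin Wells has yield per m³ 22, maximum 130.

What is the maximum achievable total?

Rank by yield per m³: Ridge Plot 23 > Twin Wells 22 > Clay Flats 21 > Riverbend 20 > Delta Co-op 13 > Orchard Row 10 > Mesa Fields 7 > Low Meadow 4.
Ridge Plot takes 30 to reach its cap of 30 → 150 left.
Twin Wells takes 130 to reach its cap of 130 → 20 left.
Only 20 left; Clay Flats takes them to reach 20.
Total = 23×30 + 21×20 + 22×130 = 3970.

3970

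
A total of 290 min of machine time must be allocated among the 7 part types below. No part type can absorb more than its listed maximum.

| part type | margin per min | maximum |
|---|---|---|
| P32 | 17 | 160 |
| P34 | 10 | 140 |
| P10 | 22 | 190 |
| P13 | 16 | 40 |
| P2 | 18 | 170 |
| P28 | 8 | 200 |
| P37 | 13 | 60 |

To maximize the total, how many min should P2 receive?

Highest margin per min first: P10 22 > P2 18 > P32 17 > P13 16 > P37 13 > P34 10 > P28 8.
P10: +190 to 190 (cap) ; 100 left.
P2 has room for 170 but only 100 remain, so it gets 100.

100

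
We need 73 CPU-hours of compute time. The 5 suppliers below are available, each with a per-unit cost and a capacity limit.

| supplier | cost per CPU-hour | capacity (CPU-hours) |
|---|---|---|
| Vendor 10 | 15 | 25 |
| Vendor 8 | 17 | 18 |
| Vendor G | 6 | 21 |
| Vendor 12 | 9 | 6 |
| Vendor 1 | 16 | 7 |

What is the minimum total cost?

905

Cheapest first:
Vendor G at 6: take all 21 CPU-hours ; 52 still needed.
Vendor 12 at 9: take all 6 CPU-hours ; 46 still needed.
Vendor 10 at 15: take all 25 CPU-hours ; 21 still needed.
Vendor 1 (16): use full 7 ; 14 CPU-hours to go.
Vendor 8 (17): take the remaining 14 ; done.
Cost = 21×6 + 6×9 + 25×15 + 7×16 + 14×17 = 905.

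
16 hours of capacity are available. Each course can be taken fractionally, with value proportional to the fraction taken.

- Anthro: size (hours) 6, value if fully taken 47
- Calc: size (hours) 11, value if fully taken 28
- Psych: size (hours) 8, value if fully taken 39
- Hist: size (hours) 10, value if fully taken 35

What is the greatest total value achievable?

93

Best value per unit of size first: Anthro 47/6≈7.83, Psych 39/8≈4.88, Hist 35/10≈3.5, Calc 28/11≈2.55.
All 6 hours of Anthro fit (value 47) — 10 remain.
Take all of Psych (8 hours, value 39) — 2 hours left.
Fill the last 2 hours with part of Hist: 2/10 of it earns 7.
Total value = 93.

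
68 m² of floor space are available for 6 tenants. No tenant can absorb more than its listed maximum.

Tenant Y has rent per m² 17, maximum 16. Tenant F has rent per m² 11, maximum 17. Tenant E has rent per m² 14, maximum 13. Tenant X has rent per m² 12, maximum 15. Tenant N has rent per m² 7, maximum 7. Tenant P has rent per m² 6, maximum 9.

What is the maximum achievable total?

870

Highest rent per m² first: Tenant Y 17 > Tenant E 14 > Tenant X 12 > Tenant F 11 > Tenant N 7 > Tenant P 6.
Tenant Y takes 16 to reach its cap of 16 → 52 left.
Give Tenant E 13 to hit its cap of 13 → 39 left.
Tenant X: +15 to 15 (cap) → 24 left.
Tenant F: +17 to 17 (cap) → 7 left.
Give Tenant N 7 to hit its cap of 7 → 0 left.
Total = 17×16 + 11×17 + 14×13 + 12×15 + 7×7 = 870.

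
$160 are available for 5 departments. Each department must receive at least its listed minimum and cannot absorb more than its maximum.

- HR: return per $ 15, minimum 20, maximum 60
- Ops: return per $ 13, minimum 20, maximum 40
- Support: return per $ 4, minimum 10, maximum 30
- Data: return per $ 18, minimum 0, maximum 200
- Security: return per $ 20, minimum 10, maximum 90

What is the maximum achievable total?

2760

Meeting every minimum uses 20+20+10+0+10 = 60 $, leaving 100.
Rank by return per $: Security 20 > Data 18 > HR 15 > Ops 13 > Support 4.
Security takes 80 more to reach its cap of 90 ; 20 left.
Only 20 left; Data takes them to reach 20.
Total = 15×20 + 13×20 + 4×10 + 18×20 + 20×90 = 2760.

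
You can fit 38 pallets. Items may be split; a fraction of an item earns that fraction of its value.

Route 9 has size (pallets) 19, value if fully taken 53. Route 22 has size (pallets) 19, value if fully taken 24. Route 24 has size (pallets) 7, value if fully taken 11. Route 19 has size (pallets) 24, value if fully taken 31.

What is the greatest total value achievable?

Rank by value-to-size ratio: Route 9 53/19≈2.79, Route 24 11/7≈1.57, Route 19 31/24≈1.29, Route 22 24/19≈1.26.
All 19 pallets of Route 9 fit (value 53) → 19 remain.
All 7 pallets of Route 24 fit (value 11) → 12 remain.
12 pallets left: a 12/24 share of Route 19 gives 31×12/24 = 15.5.
Total value = 79.5.

79.5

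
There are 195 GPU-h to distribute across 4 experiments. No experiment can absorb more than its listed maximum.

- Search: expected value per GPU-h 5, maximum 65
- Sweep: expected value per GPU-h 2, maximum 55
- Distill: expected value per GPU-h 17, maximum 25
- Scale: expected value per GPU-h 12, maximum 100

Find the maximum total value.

Order the experiments by expected value per GPU-h: Distill 17 > Scale 12 > Search 5 > Sweep 2.
Distill takes 25 to reach its cap of 25 ; 170 left.
Give Scale 100 to hit its cap of 100 ; 70 left.
Search takes 65 to reach its cap of 65 ; 5 left.
Only 5 left; Sweep takes them to reach 5.
Total = 5×65 + 2×5 + 17×25 + 12×100 = 1960.

1960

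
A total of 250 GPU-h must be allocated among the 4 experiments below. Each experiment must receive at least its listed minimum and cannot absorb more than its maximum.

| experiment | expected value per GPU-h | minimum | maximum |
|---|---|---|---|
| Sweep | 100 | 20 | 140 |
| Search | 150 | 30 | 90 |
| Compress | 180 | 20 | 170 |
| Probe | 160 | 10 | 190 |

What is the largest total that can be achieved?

41900

Meeting every minimum uses 20+30+20+10 = 80 GPU-h, leaving 170.
Rank by expected value per GPU-h: Compress 180 > Probe 160 > Search 150 > Sweep 100.
Give Compress 150 more to hit its cap of 170 ; 20 left.
Only 20 left; Probe takes them to reach 30.
Total = 100×20 + 150×30 + 180×170 + 160×30 = 41900.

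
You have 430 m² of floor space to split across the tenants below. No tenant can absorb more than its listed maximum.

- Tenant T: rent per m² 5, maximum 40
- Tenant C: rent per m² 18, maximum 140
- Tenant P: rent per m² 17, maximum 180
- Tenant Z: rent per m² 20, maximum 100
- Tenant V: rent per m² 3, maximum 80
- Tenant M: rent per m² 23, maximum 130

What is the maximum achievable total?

8530

Order the tenants by rent per m²: Tenant M 23 > Tenant Z 20 > Tenant C 18 > Tenant P 17 > Tenant T 5 > Tenant V 3.
Give Tenant M 130 to hit its cap of 130 — 300 left.
Tenant Z takes 100 to reach its cap of 100 — 200 left.
Give Tenant C 140 to hit its cap of 140 — 60 left.
Tenant P: +60 (room for 180) → 60. Pool exhausted.
Total = 18×140 + 17×60 + 20×100 + 23×130 = 8530.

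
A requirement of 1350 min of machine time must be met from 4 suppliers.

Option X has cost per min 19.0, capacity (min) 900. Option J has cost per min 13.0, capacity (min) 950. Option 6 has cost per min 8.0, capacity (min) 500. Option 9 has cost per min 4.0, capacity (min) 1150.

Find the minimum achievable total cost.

6200

Use suppliers in increasing cost order.
Option 9 (4.0): use full 1150 ; 200 min to go.
Option 6 at 8.0: take 200 of its 500 ; requirement met.
Option J, Option X: unused.
Cost = 1150×4.0 + 200×8.0 = 6200.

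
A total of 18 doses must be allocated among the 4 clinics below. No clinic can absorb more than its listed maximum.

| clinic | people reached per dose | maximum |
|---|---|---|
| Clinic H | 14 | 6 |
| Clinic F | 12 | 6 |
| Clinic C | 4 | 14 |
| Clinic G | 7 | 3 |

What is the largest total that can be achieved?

Order the clinics by people reached per dose: Clinic H 14 > Clinic F 12 > Clinic G 7 > Clinic C 4.
Give Clinic H 6 to hit its cap of 6 ; 12 left.
Give Clinic F 6 to hit its cap of 6 ; 6 left.
Clinic G takes 3 to reach its cap of 3 ; 3 left.
Clinic C has room for 14 but only 3 remain, so it gets 3.
Total = 14×6 + 12×6 + 4×3 + 7×3 = 189.

189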